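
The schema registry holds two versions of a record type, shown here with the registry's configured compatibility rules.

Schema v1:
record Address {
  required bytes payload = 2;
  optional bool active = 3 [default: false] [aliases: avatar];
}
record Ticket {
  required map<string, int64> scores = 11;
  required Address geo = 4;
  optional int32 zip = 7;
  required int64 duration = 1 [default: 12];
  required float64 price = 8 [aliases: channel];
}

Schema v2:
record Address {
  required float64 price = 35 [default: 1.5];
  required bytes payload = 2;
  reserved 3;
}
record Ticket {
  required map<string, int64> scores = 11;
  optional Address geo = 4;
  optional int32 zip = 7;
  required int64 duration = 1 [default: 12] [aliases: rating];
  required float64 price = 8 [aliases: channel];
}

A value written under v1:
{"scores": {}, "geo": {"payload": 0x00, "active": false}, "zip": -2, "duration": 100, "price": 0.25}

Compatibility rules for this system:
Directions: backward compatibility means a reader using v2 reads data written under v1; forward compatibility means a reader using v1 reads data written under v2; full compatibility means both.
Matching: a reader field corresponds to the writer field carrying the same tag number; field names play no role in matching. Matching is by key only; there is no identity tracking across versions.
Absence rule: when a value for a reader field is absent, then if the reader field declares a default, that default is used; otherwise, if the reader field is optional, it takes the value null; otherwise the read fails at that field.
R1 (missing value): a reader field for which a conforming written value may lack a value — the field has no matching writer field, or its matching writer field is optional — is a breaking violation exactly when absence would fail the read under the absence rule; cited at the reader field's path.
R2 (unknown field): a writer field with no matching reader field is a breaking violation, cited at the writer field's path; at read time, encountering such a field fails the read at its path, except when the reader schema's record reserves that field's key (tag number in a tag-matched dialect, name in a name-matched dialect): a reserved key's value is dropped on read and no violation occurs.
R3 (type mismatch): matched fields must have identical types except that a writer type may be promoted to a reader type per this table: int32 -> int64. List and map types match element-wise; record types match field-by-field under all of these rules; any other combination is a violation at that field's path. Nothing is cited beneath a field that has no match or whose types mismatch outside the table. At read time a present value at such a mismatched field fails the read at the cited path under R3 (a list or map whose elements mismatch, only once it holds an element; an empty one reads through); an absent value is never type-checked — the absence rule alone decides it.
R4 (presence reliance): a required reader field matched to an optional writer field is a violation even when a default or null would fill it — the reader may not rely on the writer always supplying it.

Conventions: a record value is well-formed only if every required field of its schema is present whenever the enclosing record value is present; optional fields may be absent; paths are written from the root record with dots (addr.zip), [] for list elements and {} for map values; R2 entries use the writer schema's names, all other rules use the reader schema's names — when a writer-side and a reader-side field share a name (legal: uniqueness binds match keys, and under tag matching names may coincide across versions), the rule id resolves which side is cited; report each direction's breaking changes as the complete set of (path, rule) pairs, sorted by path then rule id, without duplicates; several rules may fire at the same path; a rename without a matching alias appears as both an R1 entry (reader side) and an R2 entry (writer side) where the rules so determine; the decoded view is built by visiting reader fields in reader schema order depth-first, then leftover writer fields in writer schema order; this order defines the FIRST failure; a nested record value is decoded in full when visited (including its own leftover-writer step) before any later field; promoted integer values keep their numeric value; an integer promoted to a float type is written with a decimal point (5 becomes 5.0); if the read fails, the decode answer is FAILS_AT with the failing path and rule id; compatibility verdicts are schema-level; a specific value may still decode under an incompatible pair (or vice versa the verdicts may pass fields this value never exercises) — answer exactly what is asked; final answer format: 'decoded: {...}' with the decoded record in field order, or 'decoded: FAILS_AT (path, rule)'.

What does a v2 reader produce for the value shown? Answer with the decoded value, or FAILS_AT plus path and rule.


decoded: {"scores": {}, "geo": {"price": 1.5, "payload": 0x00}, "zip": -2, "duration": 100, "price": 0.25}

the writer's type comes first in each Ticket pair
decoding the Ticket value with the v2 reader:
  scores := {}
  geo.price := 1.5 (no value, default fills)
  geo.payload := 0x00
  writer geo.active: reserved -> dropped
  zip := -2
  duration := 100
  price := 0.25
  => decoded: {"scores": {}, "geo": {"price": 1.5, "payload": 0x00}, "zip": -2, "duration": 100, "price": 0.25}
remaining Ticket differences; none change what is asked:
  field geo in record Ticket: required changed to optional -> matters for Ticket compatibility verdicts, not for this value's decode


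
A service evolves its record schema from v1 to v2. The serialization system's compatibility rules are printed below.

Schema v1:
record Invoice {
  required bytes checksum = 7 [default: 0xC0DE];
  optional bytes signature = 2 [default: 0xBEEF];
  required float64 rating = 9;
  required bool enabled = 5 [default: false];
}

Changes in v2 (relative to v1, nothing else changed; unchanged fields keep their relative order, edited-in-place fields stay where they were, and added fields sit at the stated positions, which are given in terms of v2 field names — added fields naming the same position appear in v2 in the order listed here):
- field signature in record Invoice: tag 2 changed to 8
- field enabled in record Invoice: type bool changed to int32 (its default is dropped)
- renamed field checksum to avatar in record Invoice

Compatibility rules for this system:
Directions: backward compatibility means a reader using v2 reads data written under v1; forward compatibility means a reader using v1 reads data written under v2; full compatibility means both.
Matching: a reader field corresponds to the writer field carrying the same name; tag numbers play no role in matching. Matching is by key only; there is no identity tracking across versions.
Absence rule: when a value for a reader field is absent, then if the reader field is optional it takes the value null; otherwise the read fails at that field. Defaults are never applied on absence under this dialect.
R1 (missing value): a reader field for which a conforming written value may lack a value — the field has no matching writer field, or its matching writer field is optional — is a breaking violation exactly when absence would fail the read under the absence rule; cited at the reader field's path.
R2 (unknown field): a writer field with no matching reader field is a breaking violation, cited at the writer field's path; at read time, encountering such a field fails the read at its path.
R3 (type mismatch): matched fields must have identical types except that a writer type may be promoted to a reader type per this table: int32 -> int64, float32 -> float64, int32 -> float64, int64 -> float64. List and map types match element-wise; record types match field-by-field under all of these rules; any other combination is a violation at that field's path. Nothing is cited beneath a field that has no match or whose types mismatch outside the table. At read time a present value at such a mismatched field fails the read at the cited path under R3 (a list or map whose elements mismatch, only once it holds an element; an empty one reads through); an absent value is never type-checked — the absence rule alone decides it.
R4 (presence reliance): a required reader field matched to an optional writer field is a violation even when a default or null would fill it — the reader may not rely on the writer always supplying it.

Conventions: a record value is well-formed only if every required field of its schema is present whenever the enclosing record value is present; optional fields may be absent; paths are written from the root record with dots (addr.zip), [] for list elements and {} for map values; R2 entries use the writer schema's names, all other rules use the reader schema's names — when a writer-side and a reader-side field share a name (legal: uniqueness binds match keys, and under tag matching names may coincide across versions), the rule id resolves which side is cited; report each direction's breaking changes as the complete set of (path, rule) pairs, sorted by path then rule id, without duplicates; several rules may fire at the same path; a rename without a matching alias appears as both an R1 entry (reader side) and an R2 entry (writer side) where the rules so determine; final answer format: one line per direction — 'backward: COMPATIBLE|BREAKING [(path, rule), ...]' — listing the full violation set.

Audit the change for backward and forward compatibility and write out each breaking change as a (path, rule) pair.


each type pair in Invoice: writer, then reader
checking backward for Invoice: reader v2 against writer v1:
  avatar: no writer-side match
  writer optional, bytes -> bytes: reader signature maps from writer signature
  writer required, float64 -> float64: reader rating maps from writer rating
  writer required, bool -> int32: reader enabled maps from writer enabled
  leftover writer field: checksum
  violation R1 at avatar
  violation R2 at checksum
  violation R3 at enabled
  => backward verdict for Invoice: BREAKING, 3 violation(s)
checking forward for Invoice: reader v1 against writer v2:
  checksum: no writer-side match
  writer optional, bytes -> bytes: reader signature maps from writer signature
  writer required, float64 -> float64: reader rating maps from writer rating
  writer required, int32 -> bool: reader enabled maps from writer enabled
  leftover writer field: avatar
  violation R2 at avatar
  violation R1 at checksum
  violation R3 at enabled
  => forward verdict for Invoice: BREAKING, 3 violation(s)

backward: BREAKING [(avatar, R1), (checksum, R2), (enabled, R3)]; forward: BREAKING [(avatar, R2), (checksum, R1), (enabled, R3)]


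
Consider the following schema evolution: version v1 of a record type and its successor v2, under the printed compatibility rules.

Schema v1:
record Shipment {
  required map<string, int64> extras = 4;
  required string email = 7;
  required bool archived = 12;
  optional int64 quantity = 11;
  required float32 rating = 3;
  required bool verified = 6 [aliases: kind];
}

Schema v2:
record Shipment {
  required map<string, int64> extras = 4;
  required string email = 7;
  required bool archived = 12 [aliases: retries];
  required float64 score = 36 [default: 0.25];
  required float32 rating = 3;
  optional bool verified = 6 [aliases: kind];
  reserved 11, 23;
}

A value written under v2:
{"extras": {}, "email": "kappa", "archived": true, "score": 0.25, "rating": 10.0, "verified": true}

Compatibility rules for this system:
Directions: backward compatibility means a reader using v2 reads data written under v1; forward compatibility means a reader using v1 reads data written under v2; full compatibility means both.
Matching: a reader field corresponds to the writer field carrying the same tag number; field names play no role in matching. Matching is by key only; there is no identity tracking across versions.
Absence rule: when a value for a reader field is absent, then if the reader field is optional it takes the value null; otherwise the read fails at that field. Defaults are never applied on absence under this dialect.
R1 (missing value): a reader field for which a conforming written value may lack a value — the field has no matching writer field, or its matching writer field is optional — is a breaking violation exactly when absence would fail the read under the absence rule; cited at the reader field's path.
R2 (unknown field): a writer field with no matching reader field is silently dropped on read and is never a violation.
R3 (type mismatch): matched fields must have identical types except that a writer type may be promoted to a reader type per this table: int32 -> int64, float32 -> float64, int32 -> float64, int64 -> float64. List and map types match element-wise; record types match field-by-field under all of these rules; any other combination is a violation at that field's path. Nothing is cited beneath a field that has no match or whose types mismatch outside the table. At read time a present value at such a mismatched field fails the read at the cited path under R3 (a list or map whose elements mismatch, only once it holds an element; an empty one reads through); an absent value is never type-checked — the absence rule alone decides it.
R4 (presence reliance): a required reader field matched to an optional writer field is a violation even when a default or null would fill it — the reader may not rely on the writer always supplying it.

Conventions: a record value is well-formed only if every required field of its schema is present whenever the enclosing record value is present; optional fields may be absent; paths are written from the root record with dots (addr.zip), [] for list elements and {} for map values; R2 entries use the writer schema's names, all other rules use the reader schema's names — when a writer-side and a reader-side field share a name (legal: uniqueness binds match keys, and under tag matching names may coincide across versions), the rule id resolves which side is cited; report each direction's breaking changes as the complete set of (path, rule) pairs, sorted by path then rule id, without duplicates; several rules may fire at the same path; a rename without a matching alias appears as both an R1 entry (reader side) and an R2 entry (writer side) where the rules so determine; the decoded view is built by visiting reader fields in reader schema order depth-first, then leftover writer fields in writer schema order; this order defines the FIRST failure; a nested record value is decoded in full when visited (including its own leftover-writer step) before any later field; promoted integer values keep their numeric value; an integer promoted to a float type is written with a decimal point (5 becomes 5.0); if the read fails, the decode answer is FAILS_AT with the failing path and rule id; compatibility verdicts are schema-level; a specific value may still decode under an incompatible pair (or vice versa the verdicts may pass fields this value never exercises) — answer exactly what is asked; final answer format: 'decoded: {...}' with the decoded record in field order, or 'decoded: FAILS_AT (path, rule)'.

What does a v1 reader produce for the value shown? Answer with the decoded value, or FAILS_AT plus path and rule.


in Shipment below, arrows point writer -> reader
decode (reader v1):
  extras := {}
  email := "kappa"
  archived := true
  quantity := null (not supplied -> null)
  rating := 10.0
  verified := true
  writer score: unmatched, discarded
  => decoded: {"extras": {}, "email": "kappa", "archived": true, "quantity": null, "rating": 10.0, "verified": true}
checking off the Shipment differences that do not matter here:
  removed field quantity from record Shipment (its key 11 joins the reserved list) -> triggers nothing under the printed rules; the Shipment answer is the same either way
  added field score to record Shipment: required float64, tag 36, default 0.25 (in v2 it sits immediately before rating) -> matters for Shipment compatibility verdicts, not for this value's decode
  field verified in record Shipment: required changed to optional -> matters for Shipment compatibility verdicts, not for this value's decode

decoded: {"extras": {}, "email": "kappa", "archived": true, "quantity": null, "rating": 10.0, "verified": true}


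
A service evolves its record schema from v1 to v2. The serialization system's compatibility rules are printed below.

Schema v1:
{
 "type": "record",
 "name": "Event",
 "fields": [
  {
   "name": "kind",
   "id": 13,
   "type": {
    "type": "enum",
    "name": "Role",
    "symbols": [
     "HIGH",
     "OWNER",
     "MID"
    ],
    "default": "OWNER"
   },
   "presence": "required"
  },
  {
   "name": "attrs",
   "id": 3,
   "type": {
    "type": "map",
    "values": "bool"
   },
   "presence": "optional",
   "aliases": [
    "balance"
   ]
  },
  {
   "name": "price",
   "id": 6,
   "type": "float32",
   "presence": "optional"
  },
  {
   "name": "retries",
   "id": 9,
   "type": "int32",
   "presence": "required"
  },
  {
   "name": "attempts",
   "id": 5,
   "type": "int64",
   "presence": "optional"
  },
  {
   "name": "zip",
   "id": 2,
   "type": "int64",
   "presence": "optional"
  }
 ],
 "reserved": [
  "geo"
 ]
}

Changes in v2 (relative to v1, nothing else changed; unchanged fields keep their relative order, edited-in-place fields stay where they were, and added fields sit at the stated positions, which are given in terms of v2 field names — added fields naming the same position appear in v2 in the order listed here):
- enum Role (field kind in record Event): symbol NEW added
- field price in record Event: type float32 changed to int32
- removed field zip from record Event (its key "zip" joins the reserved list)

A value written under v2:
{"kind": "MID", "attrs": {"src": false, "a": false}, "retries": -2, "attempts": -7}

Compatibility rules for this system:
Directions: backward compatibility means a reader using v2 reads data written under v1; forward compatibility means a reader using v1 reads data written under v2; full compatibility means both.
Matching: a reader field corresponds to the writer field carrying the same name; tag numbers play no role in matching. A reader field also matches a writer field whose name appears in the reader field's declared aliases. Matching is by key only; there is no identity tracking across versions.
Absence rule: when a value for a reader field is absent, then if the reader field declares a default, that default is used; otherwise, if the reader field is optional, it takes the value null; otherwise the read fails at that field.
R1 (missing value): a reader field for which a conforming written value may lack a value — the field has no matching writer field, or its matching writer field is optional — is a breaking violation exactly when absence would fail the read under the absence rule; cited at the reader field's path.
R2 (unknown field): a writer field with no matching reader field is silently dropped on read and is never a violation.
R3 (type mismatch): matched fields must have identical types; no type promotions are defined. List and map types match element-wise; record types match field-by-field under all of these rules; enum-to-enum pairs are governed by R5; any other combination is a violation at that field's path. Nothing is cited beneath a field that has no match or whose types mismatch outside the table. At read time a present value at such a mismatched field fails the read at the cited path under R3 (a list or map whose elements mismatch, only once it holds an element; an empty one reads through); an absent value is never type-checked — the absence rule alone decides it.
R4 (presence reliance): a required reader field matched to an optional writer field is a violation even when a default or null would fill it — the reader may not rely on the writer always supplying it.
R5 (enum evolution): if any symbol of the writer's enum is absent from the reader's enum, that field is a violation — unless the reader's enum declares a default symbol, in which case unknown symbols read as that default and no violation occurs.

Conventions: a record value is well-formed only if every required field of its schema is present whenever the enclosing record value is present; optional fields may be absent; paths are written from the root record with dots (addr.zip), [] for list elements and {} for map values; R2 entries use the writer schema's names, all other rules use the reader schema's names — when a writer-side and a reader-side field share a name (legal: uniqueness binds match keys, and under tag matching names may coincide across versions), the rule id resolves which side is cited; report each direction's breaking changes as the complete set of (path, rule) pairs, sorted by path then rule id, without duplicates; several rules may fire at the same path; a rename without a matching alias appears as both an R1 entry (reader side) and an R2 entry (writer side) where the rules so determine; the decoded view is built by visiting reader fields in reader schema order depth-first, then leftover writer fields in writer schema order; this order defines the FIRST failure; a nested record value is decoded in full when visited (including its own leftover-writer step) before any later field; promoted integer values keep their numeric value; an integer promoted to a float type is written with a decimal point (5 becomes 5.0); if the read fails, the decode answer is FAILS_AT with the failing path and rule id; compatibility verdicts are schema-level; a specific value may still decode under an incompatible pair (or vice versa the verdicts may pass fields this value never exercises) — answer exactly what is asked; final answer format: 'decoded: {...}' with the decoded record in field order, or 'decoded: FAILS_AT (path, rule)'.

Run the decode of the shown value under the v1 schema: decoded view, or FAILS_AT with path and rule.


in Event below, arrows point writer -> reader
decode walk for Event under reader schema v1:
  kind := "MID"
  attrs := {"src": false, "a": false}
  price := null (absent, optional -> null)
  retries := -2
  attempts := -7
  zip := null (absent, optional -> null)
  => decoded: {"kind": "MID", "attrs": {"src": false, "a": false}, "price": null, "retries": -2, "attempts": -7, "zip": null}
the other Event changes do not affect what is asked:
  enum Role (field kind in record Event): symbol NEW added -> fires no rule on Event under this dialect and leaves the result unchanged
  field price in record Event: type float32 changed to int32 -> a verdict-level change on Event — the shown value reads the same
  removed field zip from record Event (its key "zip" joins the reserved list) -> fires no rule on Event under this dialect and leaves the result unchanged

decoded: {"kind": "MID", "attrs": {"src": false, "a": false}, "price": null, "retries": -2, "attempts": -7, "zip": null}


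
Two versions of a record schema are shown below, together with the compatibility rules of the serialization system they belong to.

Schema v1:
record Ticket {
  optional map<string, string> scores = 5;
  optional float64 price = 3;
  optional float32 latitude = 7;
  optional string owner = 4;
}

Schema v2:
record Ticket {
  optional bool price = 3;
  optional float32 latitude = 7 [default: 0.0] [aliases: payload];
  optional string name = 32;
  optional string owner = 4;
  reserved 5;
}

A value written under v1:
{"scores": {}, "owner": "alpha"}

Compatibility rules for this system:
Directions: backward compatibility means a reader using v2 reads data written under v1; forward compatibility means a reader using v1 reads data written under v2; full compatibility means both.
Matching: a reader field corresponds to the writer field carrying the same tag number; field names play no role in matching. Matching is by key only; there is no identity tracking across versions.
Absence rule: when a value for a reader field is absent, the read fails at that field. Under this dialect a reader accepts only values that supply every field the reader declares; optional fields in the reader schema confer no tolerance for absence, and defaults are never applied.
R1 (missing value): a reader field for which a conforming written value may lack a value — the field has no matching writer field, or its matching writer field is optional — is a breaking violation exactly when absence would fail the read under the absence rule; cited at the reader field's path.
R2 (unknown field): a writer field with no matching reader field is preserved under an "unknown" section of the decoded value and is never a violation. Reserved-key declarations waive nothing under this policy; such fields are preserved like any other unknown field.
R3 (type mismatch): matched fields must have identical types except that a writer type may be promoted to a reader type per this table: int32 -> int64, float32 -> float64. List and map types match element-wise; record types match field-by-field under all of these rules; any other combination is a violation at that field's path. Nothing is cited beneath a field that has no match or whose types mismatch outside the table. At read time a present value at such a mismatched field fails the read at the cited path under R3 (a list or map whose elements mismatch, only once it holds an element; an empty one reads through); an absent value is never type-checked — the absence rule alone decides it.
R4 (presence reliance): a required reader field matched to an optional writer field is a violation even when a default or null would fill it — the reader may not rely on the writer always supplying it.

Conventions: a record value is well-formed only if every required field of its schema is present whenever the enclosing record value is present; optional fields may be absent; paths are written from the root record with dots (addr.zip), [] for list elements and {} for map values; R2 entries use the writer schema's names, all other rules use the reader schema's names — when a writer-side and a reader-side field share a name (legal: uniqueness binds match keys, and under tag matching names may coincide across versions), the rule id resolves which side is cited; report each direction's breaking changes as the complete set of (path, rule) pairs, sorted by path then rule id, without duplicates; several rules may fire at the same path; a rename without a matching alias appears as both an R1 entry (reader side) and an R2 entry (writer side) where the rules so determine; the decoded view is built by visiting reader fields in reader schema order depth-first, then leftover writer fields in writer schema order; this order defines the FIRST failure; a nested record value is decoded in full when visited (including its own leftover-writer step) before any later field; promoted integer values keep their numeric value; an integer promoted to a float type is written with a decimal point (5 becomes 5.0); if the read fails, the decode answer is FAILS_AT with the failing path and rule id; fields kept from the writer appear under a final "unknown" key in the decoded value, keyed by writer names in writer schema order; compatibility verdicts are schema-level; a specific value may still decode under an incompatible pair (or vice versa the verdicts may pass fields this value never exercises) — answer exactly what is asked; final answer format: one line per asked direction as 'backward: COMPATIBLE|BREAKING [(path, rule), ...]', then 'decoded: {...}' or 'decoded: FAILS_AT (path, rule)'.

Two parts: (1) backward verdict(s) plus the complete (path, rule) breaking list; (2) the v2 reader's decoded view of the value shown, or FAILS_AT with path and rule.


backward: BREAKING [(latitude, R1), (name, R1), (owner, R1), (price, R1), (price, R3)]; decoded: FAILS_AT (price, R1)

in Ticket below, arrows point writer -> reader
backward pass over Ticket, reader schema v2, writer schema v1:
  price <- price (float64 -> bool, writer optional)
  latitude <- latitude (float32 -> float32, writer optional)
  name: no writer-side match
  owner <- owner (string -> string, writer optional)
  writer field scores has no reader counterpart
  breaking: (latitude, R1)
  breaking: (name, R1)
  breaking: (owner, R1)
  breaking: (price, R1)
  breaking: (price, R3)
  backward on Ticket therefore BREAKING (5)
decode (reader v2):
  read fails at price under R1 (no fill)
  => FAILS_AT (price, R1)
diffs on Ticket not affecting the asked answer:
  field latitude in record Ticket: default set to 0.0 -> triggers nothing under Ticket's printed rules — same verdict


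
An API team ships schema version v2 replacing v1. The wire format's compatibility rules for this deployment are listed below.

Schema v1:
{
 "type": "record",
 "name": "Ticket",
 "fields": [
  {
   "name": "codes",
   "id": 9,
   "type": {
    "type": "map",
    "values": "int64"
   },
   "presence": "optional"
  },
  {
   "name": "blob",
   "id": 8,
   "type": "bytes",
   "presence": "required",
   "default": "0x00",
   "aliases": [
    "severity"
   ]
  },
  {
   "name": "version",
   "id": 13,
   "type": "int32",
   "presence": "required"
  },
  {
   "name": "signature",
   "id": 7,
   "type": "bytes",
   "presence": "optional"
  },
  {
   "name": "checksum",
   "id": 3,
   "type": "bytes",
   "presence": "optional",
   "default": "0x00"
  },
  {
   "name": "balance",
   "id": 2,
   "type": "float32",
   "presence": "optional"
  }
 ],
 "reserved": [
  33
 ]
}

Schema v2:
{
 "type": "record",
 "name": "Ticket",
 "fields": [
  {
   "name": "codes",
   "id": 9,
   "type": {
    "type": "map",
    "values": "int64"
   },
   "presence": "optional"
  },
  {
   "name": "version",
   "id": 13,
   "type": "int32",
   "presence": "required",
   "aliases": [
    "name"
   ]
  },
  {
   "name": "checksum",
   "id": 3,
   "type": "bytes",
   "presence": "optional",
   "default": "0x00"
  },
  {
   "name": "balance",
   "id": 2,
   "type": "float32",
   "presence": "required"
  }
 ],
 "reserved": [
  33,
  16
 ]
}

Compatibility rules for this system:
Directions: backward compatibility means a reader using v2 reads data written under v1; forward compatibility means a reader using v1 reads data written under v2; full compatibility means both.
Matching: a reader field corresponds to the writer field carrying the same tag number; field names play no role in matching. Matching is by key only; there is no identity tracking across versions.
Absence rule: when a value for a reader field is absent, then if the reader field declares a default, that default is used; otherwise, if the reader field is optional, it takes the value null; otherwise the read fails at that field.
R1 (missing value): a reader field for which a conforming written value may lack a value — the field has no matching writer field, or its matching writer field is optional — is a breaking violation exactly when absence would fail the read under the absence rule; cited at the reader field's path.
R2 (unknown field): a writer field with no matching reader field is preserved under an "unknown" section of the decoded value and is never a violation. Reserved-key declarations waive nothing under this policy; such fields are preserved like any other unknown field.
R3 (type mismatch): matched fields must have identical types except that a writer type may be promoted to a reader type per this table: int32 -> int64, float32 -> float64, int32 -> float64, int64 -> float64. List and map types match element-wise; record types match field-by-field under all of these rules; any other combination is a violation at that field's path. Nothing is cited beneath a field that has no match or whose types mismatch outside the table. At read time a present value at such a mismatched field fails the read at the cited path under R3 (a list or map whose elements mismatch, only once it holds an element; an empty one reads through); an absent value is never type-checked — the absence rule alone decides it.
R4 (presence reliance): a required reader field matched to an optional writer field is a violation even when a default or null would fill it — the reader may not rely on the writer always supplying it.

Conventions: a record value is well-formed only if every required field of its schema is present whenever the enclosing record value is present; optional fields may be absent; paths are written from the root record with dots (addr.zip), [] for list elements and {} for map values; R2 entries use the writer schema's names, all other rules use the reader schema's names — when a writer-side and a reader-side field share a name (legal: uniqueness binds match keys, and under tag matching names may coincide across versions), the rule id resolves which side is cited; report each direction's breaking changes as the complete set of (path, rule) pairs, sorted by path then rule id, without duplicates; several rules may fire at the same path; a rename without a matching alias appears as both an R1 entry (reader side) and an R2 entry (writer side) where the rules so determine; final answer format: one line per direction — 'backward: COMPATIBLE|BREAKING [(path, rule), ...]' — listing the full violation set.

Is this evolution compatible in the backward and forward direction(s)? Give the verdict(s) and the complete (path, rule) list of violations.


backward: BREAKING [(balance, R1), (balance, R4)]; forward: COMPATIBLE []

arrows below run writer -> reader for Ticket
backward for Ticket (reader v2, writer v1):
  codes <- codes (map<string, int64> -> map<string, int64>, writer optional)
  version <- version (int32 -> int32, writer required)
  checksum <- checksum (bytes -> bytes, writer optional)
  balance <- balance (float32 -> float32, writer optional)
  leftover writer field: blob
  leftover writer field: signature
  rule R1 violated at balance
  rule R4 violated at balance
  backward on Ticket therefore BREAKING (2)
forward for Ticket (reader v1, writer v2):
  codes <- codes (map<string, int64> -> map<string, int64>, writer optional)
  blob has no writer counterpart
  version <- version (int32 -> int32, writer required)
  signature has no writer counterpart
  checksum <- checksum (bytes -> bytes, writer optional)
  balance <- balance (float32 -> float32, writer required)
  nothing fires on Ticket: forward is COMPATIBLE


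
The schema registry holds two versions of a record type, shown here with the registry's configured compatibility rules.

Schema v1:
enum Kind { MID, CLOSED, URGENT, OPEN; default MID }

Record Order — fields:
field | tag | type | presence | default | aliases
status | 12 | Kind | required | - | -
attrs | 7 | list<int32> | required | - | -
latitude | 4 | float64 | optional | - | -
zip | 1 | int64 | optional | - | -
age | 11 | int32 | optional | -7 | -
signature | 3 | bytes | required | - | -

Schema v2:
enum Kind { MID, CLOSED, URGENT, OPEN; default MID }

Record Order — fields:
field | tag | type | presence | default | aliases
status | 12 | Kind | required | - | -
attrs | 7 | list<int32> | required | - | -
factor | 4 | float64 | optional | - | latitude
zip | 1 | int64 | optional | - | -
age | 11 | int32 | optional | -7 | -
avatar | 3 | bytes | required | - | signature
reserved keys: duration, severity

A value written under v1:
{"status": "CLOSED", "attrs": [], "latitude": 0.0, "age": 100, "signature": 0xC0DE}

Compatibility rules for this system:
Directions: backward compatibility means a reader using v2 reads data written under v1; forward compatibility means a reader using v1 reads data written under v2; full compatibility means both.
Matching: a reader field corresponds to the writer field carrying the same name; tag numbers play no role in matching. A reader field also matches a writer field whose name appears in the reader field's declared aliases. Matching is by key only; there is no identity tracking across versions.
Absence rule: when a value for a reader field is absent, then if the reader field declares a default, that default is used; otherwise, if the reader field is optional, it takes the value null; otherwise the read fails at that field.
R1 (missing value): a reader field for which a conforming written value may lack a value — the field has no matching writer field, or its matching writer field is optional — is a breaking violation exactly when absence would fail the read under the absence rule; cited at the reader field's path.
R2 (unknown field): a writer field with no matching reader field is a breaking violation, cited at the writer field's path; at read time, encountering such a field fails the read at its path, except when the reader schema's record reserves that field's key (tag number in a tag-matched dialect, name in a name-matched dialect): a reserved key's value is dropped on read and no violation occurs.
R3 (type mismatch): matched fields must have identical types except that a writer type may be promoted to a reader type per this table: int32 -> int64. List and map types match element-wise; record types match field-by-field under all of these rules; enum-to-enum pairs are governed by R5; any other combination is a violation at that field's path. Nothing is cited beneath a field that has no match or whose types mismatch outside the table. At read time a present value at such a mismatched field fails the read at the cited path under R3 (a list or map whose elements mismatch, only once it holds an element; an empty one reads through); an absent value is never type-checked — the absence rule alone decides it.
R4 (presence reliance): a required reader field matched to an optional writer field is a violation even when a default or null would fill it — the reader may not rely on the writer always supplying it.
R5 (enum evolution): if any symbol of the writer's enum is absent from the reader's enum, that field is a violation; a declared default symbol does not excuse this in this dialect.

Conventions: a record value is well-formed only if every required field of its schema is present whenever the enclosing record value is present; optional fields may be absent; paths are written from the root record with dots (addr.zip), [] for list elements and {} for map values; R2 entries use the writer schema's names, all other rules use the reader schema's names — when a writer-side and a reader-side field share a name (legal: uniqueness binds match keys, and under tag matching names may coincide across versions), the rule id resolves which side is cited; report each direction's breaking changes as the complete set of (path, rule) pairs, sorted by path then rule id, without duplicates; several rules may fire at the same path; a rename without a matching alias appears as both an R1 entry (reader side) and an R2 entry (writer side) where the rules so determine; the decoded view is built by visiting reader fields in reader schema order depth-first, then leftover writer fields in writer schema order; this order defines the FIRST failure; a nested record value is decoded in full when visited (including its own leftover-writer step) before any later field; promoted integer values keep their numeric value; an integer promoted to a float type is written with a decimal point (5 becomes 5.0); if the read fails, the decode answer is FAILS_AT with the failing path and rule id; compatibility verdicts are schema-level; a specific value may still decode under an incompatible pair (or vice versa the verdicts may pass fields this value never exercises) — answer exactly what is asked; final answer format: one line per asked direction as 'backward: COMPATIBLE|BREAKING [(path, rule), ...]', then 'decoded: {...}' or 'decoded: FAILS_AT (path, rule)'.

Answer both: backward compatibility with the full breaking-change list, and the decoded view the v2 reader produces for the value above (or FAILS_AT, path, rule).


each type pair in Order: writer, then reader
backward for Order (reader v2, writer v1):
  Kind -> Kind, writer required: status aligns to status
  list<int32> -> list<int32>, writer required: attrs aligns to attrs
  float64 -> float64, writer optional: factor aligns to latitude
  int64 -> int64, writer optional: zip aligns to zip
  int32 -> int32, writer optional: age aligns to age
  bytes -> bytes, writer required: avatar aligns to signature
  => no violations; backward on Order: COMPATIBLE
decode (reader v2):
  status := "CLOSED"
  attrs := []
  factor := 0.0 (from writer latitude)
  zip := null (not supplied -> null)
  age := 100
  avatar := 0xC0DE (from writer signature)
  => decoded: {"status": "CLOSED", "attrs": [], "factor": 0.0, "zip": null, "age": 100, "avatar": 0xC0DE}

backward: COMPATIBLE []; decoded: {"status": "CLOSED", "attrs": [], "factor": 0.0, "zip": null, "age": 100, "avatar": 0xC0DE}
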